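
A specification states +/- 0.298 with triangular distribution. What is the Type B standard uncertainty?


u_B = half_width / sqrt(6)
u_B = 0.298 / 2.4494897
u_B = 0.1217

0.1217


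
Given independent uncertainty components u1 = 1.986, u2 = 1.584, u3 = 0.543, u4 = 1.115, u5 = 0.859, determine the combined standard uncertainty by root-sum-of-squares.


uc = sqrt(1.986^2 + 1.584^2 + 0.543^2 + 1.115^2 + 0.859^2)
uc = sqrt(8.729207)
uc = 2.9545

2.9545


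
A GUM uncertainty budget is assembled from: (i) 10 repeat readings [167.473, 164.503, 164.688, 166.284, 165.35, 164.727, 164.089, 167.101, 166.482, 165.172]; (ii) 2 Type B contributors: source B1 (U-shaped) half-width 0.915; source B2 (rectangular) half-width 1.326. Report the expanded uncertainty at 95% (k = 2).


mean = (167.473 + 164.503 + 164.688 + 166.284 + 165.35 + 164.727 + 164.089 + 167.101 + 166.482 + 165.172) / 10 = 165.5869
s = sqrt(sum((x - mean)^2)/(n-1)) = 1.1705308
u_A = s / sqrt(n) = 1.1705308 / sqrt(10) = 0.37015434
u_B1 = 0.915 / sqrt(2) = 0.6470027
u_B2 = 1.326 / sqrt(3) = 0.76556646
uc = sqrt(0.37015434^2 + 0.6470027^2 + 0.76556646^2) = 1.0685124
U = k * uc = 2 * 1.0685124
U = 2.1370

2.1370


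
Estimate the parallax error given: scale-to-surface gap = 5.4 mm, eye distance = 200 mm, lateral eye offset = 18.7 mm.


error = h * offset / d
= 5.4 * 18.7 / 200
= 0.5049

0.5049


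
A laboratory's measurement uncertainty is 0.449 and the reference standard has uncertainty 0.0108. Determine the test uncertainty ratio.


TUR = u_lab / u_ref
= 0.449 / 0.0108
= 41.5741

41.5741


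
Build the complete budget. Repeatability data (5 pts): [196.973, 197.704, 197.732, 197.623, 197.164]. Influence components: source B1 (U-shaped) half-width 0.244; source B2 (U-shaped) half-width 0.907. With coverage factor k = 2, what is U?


mean = (196.973 + 197.704 + 197.732 + 197.623 + 197.164) / 5 = 197.4392
s = sqrt(sum((x - mean)^2)/(n-1)) = 0.34738696
u_A = s / sqrt(n) = 0.34738696 / sqrt(5) = 0.15535617
u_B1 = 0.244 / sqrt(2) = 0.17253405
u_B2 = 0.907 / sqrt(2) = 0.64134585
uc = sqrt(0.15535617^2 + 0.17253405^2 + 0.64134585^2) = 0.68207627
U = k * uc = 2 * 0.68207627
U = 1.3642

1.3642


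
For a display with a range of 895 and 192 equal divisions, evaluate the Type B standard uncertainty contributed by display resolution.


resolution = range / divisions
resolution = 895 / 192 = 4.6614583
u_res = resolution / (2*sqrt(3))
u_res = 4.6614583 / 3.4641016
u_res = 1.3456

1.3456


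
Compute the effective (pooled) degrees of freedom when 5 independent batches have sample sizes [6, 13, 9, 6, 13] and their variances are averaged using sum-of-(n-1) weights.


nu = sum_i (n_i - 1)
nu = ((6 - 1) + (13 - 1) + (9 - 1) + (6 - 1) + (13 - 1))
nu = 5 + 12 + 8 + 5 + 12
nu = 42

42


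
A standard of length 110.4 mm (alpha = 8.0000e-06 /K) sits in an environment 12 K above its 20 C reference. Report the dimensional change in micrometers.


dL = L * alpha * dT
= 110.4 * 8.0000e-06 * 12
= 0.0105984 mm
dL_um = 0.0105984 * 1000 = 10.5984 um

10.5984


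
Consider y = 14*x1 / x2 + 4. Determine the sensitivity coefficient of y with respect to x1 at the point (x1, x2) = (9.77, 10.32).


y = 14*x1 / x2 + 4
dy/dx1 = 14/x2
Evaluate at x2 = 10.32: c1 = 14 / 10.32
c1 = 1.3566

1.3566


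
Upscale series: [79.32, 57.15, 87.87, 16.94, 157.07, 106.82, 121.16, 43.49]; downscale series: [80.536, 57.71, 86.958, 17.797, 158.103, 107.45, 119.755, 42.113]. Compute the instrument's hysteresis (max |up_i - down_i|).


|79.32 - 80.536| = 1.2160
|57.15 - 57.71| = 0.5600
|87.87 - 86.958| = 0.9120
|16.94 - 17.797| = 0.8570
|157.07 - 158.103| = 1.0330
|106.82 - 107.45| = 0.6300
|121.16 - 119.755| = 1.4050
|43.49 - 42.113| = 1.3770
hysteresis = max(diffs) = 1.4050

1.4050


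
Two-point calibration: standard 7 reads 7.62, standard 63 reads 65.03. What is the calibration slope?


slope = (y2 - y1) / (x2 - x1)
= (65.03 - 7.62) / (63 - 7)
= 57.4100 / 56
= 1.0252

1.0252


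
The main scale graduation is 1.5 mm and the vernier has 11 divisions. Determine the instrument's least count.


LC = MSD / n_div
= 1.5 / 11
= 0.1364

0.1364


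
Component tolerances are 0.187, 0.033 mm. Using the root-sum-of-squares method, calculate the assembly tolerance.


RSS = sqrt(0.187^2 + 0.033^2)
= sqrt(0.036058)
= 0.1899

0.1899


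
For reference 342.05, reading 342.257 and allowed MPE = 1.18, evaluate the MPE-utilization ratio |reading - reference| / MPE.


e = indication - reference = 342.257 - 342.05 = 0.2070
|e| = 0.2070
ratio = |e| / MPE = 0.2070 / 1.18
ratio = 0.1754

0.1754


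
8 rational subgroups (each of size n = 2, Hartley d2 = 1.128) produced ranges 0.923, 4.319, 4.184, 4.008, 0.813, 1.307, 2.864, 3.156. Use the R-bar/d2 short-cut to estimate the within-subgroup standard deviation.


R_bar = (0.923 + 4.319 + 4.184 + 4.008 + 0.813 + 1.307 + 2.864 + 3.156) / 8
R_bar = 21.574 / 8 = 2.69675
sigma_hat = R_bar / d2 = 2.69675 / 1.128 = 2.3907

2.3907


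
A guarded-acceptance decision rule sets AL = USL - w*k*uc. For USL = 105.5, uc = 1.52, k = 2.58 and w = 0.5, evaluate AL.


U = k * uc = 2.58 * 1.52 = 3.9216
guard band g = w * U = 0.5 * 3.9216 = 1.9608
AL = USL - g = 105.5 - 1.9608
AL = 103.5392

103.5392


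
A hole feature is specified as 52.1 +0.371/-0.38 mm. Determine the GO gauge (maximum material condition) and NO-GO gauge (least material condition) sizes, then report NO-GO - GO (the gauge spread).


GO = nominal - lower_tol (smallest hole = maximum material condition)
GO = 52.1 - 0.38 = 51.72
NO-GO = nominal + upper_tol (largest hole = least material condition)
NO-GO = 52.1 + 0.371 = 52.471
spread = NO-GO - GO = 52.471 - 51.72 = 0.7510

0.7510


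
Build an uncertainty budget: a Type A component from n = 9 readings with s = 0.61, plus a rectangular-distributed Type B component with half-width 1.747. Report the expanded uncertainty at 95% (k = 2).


u_A = s / sqrt(n) = 0.61 / sqrt(9) = 0.20333333
u_B = half_width / sqrt(3) = 1.747 / sqrt(3) = 1.0086309
uc = sqrt(u_A^2 + u_B^2) = sqrt(0.20333333^2 + 1.0086309^2) = 1.0289221
U = k * uc = 2 * 1.0289221
U = 2.0578

2.0578


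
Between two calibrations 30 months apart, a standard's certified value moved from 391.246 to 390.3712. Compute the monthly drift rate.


rate = (v2 - v1) / months
= (390.3712 - 391.246) / 30
= -0.8748 / 30
= -0.0292

-0.0292


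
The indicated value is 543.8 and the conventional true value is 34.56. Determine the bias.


Systematic error = measured - true
= 543.8 - 34.56
= 509.2400

509.2400


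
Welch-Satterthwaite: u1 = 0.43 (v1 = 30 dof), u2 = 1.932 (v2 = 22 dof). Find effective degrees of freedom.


uc = sqrt(u1^2 + u2^2) = sqrt(0.43^2 + 1.932^2) = 1.9792736
v_eff = uc^4 / (u1^4/v1 + u2^4/v2)
= 1.9792736^4 / (0.43^4/30 + 1.932^4/22)
= 15.346994 / 0.63443423
v_eff = 24.1900

24.1900


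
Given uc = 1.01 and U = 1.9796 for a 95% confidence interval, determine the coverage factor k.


k = U / uc
k = 1.9796 / 1.01
k = 1.96

1.96


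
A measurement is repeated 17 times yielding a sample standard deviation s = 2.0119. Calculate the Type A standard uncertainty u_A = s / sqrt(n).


u_A = s / sqrt(n)
u_A = 2.0119 / sqrt(17)
u_A = 2.0119 / 4.1231056
u_A = 0.4880

0.4880


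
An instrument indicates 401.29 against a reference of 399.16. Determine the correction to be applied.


Correction = standard - reading
= 399.16 - 401.29
= -2.1300

-2.1300


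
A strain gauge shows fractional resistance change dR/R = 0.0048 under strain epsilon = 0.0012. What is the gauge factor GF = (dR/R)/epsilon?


GF = (dR/R) / epsilon
= 0.0048 / 0.0012
= 4.0000

4.0000


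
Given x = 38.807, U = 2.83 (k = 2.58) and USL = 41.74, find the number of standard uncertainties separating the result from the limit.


u = U / k = 2.83 / 2.58 = 1.0968992
margin = |USL - x| = |41.74 - 38.807| = 2.933
z = margin / u = 2.933 / 1.0968992
z = 2.6739

2.6739


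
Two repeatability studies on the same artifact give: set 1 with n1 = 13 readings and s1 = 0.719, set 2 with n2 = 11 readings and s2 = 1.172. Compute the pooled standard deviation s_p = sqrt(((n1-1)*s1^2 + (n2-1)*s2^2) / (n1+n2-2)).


s_p = sqrt(((n1-1)*s1^2 + (n2-1)*s2^2) / (n1+n2-2))
numerator = (13-1)*0.719^2 + (11-1)*1.172^2 = 6.203532 + 13.73584 = 19.939372
denominator = 13 + 11 - 2 = 22
s_p^2 = 19.939372 / 22 = 0.90633509
s_p = sqrt(0.90633509) = 0.9520

0.9520


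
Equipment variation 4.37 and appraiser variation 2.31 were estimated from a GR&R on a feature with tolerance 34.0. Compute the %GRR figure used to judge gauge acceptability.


GRR = sqrt(EV^2 + AV^2) = sqrt(4.37^2 + 2.31^2) = 4.9429748
%GRR = GRR / tol * 100 = 4.9429748 / 34.0 * 100
%GRR = 14.5382

14.5382


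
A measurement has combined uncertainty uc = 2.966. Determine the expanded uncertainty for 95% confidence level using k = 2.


U = k * uc
U = 2 * 2.966
U = 5.9320

5.9320


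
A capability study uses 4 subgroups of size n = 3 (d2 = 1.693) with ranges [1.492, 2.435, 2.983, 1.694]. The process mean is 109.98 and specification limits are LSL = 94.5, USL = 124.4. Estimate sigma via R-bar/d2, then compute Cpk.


R_bar = (1.492 + 2.435 + 2.983 + 1.694) / 4 = 2.151
sigma = R_bar / d2 = 2.151 / 1.693 = 1.2705257
Cp = (USL - LSL)/(6*sigma) = (124.4 - 94.5)/(6*1.2705257) = 3.9223
Cpu = (124.4 - 109.98)/(3*1.2705257) = 3.7832
Cpl = (109.98 - 94.5)/(3*1.2705257) = 4.0613
Cpk = min(Cpu, Cpl) = 3.7832

3.7832


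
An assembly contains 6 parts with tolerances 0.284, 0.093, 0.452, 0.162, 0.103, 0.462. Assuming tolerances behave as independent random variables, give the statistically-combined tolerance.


RSS = sqrt(0.284^2 + 0.093^2 + 0.452^2 + 0.162^2 + 0.103^2 + 0.462^2)
= sqrt(0.543906)
= 0.7375

0.7375


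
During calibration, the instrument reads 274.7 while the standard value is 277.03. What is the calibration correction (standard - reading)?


Correction = standard - reading
= 277.03 - 274.7
= 2.3300

2.3300


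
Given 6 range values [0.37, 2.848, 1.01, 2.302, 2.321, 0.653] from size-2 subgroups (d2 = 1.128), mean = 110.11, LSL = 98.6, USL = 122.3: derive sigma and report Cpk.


R_bar = (0.37 + 2.848 + 1.01 + 2.302 + 2.321 + 0.653) / 6 = 1.584
sigma = R_bar / d2 = 1.584 / 1.128 = 1.4042553
Cp = (USL - LSL)/(6*sigma) = (122.3 - 98.6)/(6*1.4042553) = 2.8129
Cpu = (122.3 - 110.11)/(3*1.4042553) = 2.8936
Cpl = (110.11 - 98.6)/(3*1.4042553) = 2.7322
Cpk = min(Cpu, Cpl) = 2.7322

2.7322


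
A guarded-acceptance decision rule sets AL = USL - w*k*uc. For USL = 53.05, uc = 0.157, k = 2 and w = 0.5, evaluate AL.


U = k * uc = 2 * 0.157 = 0.314
guard band g = w * U = 0.5 * 0.314 = 0.157
AL = USL - g = 53.05 - 0.157
AL = 52.8930

52.8930


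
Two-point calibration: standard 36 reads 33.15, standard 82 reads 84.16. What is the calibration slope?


slope = (y2 - y1) / (x2 - x1)
= (84.16 - 33.15) / (82 - 36)
= 51.0100 / 46
= 1.1089

1.1089


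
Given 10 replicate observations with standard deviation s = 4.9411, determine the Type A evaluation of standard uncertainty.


u_A = s / sqrt(n)
u_A = 4.9411 / sqrt(10)
u_A = 4.9411 / 3.1622777
u_A = 1.5625

1.5625


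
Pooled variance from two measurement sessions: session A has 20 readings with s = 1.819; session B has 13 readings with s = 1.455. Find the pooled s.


s_p = sqrt(((n1-1)*s1^2 + (n2-1)*s2^2) / (n1+n2-2))
numerator = (20-1)*1.819^2 + (13-1)*1.455^2 = 62.866459 + 25.4043 = 88.270759
denominator = 20 + 13 - 2 = 31
s_p^2 = 88.270759 / 31 = 2.8474438
s_p = sqrt(2.8474438) = 1.6874

1.6874


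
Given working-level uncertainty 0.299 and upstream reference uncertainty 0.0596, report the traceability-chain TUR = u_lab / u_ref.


TUR = u_lab / u_ref
= 0.299 / 0.0596
= 5.0168

5.0168


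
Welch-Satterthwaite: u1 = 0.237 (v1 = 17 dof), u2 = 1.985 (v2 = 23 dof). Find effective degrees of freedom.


uc = sqrt(u1^2 + u2^2) = sqrt(0.237^2 + 1.985^2) = 1.9990983
v_eff = uc^4 / (u1^4/v1 + u2^4/v2)
= 1.9990983^4 / (0.237^4/17 + 1.985^4/23)
= 15.971165 / 0.67520181
v_eff = 23.6539

23.6539


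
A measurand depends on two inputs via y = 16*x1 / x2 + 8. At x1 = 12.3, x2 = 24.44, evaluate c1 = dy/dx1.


y = 16*x1 / x2 + 8
dy/dx1 = 16/x2
Evaluate at x2 = 24.44: c1 = 16 / 24.44
c1 = 0.6547

0.6547


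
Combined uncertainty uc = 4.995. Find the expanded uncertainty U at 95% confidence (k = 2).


U = k * uc
U = 2 * 4.995
U = 9.9900

9.9900


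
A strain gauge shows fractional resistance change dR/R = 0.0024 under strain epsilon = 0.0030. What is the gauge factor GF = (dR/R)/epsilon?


GF = (dR/R) / epsilon
= 0.0024 / 0.0030
= 0.8000

0.8000


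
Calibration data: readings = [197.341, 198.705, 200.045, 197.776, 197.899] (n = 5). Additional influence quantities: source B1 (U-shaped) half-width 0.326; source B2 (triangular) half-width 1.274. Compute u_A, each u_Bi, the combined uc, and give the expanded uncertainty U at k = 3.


mean = (197.341 + 198.705 + 200.045 + 197.776 + 197.899) / 5 = 198.3532
s = sqrt(sum((x - mean)^2)/(n-1)) = 1.0665314
u_A = s / sqrt(n) = 1.0665314 / sqrt(5) = 0.47696734
u_B1 = 0.326 / sqrt(2) = 0.23051681
u_B2 = 1.274 / sqrt(6) = 0.52010832
uc = sqrt(0.47696734^2 + 0.23051681^2 + 0.52010832^2) = 0.74239377
U = k * uc = 3 * 0.74239377
U = 2.2272

2.2272


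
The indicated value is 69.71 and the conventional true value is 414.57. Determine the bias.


Systematic error = measured - true
= 69.71 - 414.57
= -344.8600

-344.8600


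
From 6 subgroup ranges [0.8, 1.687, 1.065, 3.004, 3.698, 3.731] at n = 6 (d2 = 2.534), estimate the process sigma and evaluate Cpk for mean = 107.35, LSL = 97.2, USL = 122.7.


R_bar = (0.8 + 1.687 + 1.065 + 3.004 + 3.698 + 3.731) / 6 = 2.3308333
sigma = R_bar / d2 = 2.3308333 / 2.534 = 0.91982372
Cp = (USL - LSL)/(6*sigma) = (122.7 - 97.2)/(6*0.91982372) = 4.6205
Cpu = (122.7 - 107.35)/(3*0.91982372) = 5.5627
Cpl = (107.35 - 97.2)/(3*0.91982372) = 3.6782
Cpk = min(Cpu, Cpl) = 3.6782

3.6782


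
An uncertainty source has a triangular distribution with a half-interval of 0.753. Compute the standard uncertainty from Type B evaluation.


u_B = half_width / sqrt(6)
u_B = 0.753 / 2.4494897
u_B = 0.3074

0.3074


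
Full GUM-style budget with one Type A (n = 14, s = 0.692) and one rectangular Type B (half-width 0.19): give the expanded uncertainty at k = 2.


u_A = s / sqrt(n) = 0.692 / sqrt(14) = 0.18494478
u_B = half_width / sqrt(3) = 0.19 / sqrt(3) = 0.10969655
uc = sqrt(u_A^2 + u_B^2) = sqrt(0.18494478^2 + 0.10969655^2) = 0.21503001
U = k * uc = 2 * 0.21503001
U = 0.4301

0.4301


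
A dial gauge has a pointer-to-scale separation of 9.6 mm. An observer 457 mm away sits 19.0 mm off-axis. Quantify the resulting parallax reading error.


error = h * offset / d
= 9.6 * 19.0 / 457
= 0.3991

0.3991


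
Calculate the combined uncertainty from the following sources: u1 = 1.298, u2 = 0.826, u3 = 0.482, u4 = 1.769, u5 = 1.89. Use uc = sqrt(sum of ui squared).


uc = sqrt(1.298^2 + 0.826^2 + 0.482^2 + 1.769^2 + 1.89^2)
uc = sqrt(9.300865)
uc = 3.0497

3.0497


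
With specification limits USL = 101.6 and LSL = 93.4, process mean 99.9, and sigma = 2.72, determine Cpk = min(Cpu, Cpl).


Cpu = (USL - mean) / (3*sigma) = (101.6 - 99.9) / (3*2.72) = 0.2083
Cpl = (mean - LSL) / (3*sigma) = (99.9 - 93.4) / (3*2.72) = 0.7966
Cpk = min(Cpu, Cpl) = 0.2083

0.2083


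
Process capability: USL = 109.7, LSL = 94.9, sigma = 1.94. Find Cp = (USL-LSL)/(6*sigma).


Cp = (USL - LSL) / (6 * sigma)
= (109.7 - 94.9) / (6 * 1.94)
= 14.8000 / 11.6400
= 1.2715

1.2715


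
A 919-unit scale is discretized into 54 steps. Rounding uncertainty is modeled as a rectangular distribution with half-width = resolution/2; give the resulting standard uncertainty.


resolution = range / divisions
resolution = 919 / 54 = 17.018519
u_res = resolution / (2*sqrt(3))
u_res = 17.018519 / 3.4641016
u_res = 4.9128

4.9128


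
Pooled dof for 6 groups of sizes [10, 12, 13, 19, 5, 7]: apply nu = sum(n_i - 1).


nu = sum_i (n_i - 1)
nu = ((10 - 1) + (12 - 1) + (13 - 1) + (19 - 1) + (5 - 1) + (7 - 1))
nu = 9 + 11 + 12 + 18 + 4 + 6
nu = 60

60


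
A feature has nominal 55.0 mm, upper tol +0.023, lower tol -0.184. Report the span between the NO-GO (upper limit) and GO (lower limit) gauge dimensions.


GO = nominal - lower_tol (smallest hole = maximum material condition)
GO = 55.0 - 0.184 = 54.816
NO-GO = nominal + upper_tol (largest hole = least material condition)
NO-GO = 55.0 + 0.023 = 55.023
spread = NO-GO - GO = 55.023 - 54.816 = 0.2070

0.2070


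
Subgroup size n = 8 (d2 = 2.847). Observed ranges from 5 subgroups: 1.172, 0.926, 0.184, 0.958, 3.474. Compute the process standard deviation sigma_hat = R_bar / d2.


R_bar = (1.172 + 0.926 + 0.184 + 0.958 + 3.474) / 5
R_bar = 6.714 / 5 = 1.3428
sigma_hat = R_bar / d2 = 1.3428 / 2.847 = 0.4717

0.4717


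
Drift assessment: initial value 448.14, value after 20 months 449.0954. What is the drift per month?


rate = (v2 - v1) / months
= (449.0954 - 448.14) / 20
= 0.9554 / 20
= 0.0478

0.0478


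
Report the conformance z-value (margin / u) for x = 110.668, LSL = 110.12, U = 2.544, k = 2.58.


u = U / k = 2.544 / 2.58 = 0.98604651
margin = |LSL - x| = |110.12 - 110.668| = 0.548
z = margin / u = 0.548 / 0.98604651
z = 0.5558

0.5558


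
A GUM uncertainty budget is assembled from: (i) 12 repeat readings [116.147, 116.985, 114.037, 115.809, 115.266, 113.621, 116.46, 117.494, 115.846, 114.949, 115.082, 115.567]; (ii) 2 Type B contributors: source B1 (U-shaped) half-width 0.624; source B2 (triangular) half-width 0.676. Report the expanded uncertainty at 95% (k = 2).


mean = (116.147 + 116.985 + 114.037 + 115.809 + 115.266 + 113.621 + 116.46 + 117.494 + 115.846 + 114.949 + 115.082 + 115.567) / 12 = 115.60525
s = sqrt(sum((x - mean)^2)/(n-1)) = 1.1205646
u_A = s / sqrt(n) = 1.1205646 / sqrt(12) = 0.32347914
u_B1 = 0.624 / sqrt(2) = 0.44123463
u_B2 = 0.676 / sqrt(6) = 0.27597584
uc = sqrt(0.32347914^2 + 0.44123463^2 + 0.27597584^2) = 0.61277191
U = k * uc = 2 * 0.61277191
U = 1.2255

1.2255


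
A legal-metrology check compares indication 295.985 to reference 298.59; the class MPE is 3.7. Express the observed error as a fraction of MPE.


e = indication - reference = 295.985 - 298.59 = -2.6050
|e| = 2.6050
ratio = |e| / MPE = 2.6050 / 3.7
ratio = 0.7041

0.7041


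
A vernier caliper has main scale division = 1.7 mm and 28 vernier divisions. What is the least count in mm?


LC = MSD / n_div
= 1.7 / 28
= 0.0607

0.0607


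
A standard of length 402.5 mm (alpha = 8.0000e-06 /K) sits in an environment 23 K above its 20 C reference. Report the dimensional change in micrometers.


dL = L * alpha * dT
= 402.5 * 8.0000e-06 * 23
= 0.0740600 mm
dL_um = 0.0740600 * 1000 = 74.0600 um

74.0600


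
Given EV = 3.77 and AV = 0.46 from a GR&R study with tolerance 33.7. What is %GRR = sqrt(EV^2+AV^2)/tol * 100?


GRR = sqrt(EV^2 + AV^2) = sqrt(3.77^2 + 0.46^2) = 3.79796
%GRR = GRR / tol * 100 = 3.79796 / 33.7 * 100
%GRR = 11.2699

11.2699


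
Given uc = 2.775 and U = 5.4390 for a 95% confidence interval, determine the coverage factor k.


k = U / uc
k = 5.4390 / 2.775
k = 1.96

1.96


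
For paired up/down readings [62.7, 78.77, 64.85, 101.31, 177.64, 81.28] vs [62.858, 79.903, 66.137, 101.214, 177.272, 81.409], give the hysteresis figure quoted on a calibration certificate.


|62.7 - 62.858| = 0.1580
|78.77 - 79.903| = 1.1330
|64.85 - 66.137| = 1.2870
|101.31 - 101.214| = 0.0960
|177.64 - 177.272| = 0.3680
|81.28 - 81.409| = 0.1290
hysteresis = max(diffs) = 1.2870

1.2870


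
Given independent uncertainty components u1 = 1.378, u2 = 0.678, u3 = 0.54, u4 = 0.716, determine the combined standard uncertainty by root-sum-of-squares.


uc = sqrt(1.378^2 + 0.678^2 + 0.54^2 + 0.716^2)
uc = sqrt(3.162824)
uc = 1.7784

1.7784


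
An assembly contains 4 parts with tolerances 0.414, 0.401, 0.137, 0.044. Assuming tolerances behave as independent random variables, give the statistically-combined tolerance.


RSS = sqrt(0.414^2 + 0.401^2 + 0.137^2 + 0.044^2)
= sqrt(0.352902)
= 0.5941

0.5941


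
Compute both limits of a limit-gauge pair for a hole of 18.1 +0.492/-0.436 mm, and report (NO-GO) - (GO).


GO = nominal - lower_tol (smallest hole = maximum material condition)
GO = 18.1 - 0.436 = 17.664
NO-GO = nominal + upper_tol (largest hole = least material condition)
NO-GO = 18.1 + 0.492 = 18.592
spread = NO-GO - GO = 18.592 - 17.664 = 0.9280

0.9280


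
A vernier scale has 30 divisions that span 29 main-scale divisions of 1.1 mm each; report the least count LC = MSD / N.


LC = MSD / n_div
= 1.1 / 30
= 0.0367

0.0367


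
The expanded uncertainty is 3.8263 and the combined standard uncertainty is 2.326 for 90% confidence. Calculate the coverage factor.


k = U / uc
k = 3.8263 / 2.326
k = 1.645

1.645


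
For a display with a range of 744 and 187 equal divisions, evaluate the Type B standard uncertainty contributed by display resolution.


resolution = range / divisions
resolution = 744 / 187 = 3.9786096
u_res = resolution / (2*sqrt(3))
u_res = 3.9786096 / 3.4641016
u_res = 1.1485

1.1485


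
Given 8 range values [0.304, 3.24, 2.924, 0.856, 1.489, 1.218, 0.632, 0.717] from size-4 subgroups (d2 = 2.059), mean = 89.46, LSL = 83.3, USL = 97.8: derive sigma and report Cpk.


R_bar = (0.304 + 3.24 + 2.924 + 0.856 + 1.489 + 1.218 + 0.632 + 0.717) / 8 = 1.4225
sigma = R_bar / d2 = 1.4225 / 2.059 = 0.69086935
Cp = (USL - LSL)/(6*sigma) = (97.8 - 83.3)/(6*0.69086935) = 3.4980
Cpu = (97.8 - 89.46)/(3*0.69086935) = 4.0239
Cpl = (89.46 - 83.3)/(3*0.69086935) = 2.9721
Cpk = min(Cpu, Cpl) = 2.9721

2.9721


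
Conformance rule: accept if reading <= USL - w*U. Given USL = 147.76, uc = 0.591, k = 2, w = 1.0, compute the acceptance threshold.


U = k * uc = 2 * 0.591 = 1.182
guard band g = w * U = 1.0 * 1.182 = 1.182
AL = USL - g = 147.76 - 1.182
AL = 146.5780

146.5780


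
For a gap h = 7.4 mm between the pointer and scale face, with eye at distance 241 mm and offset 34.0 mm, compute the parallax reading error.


error = h * offset / d
= 7.4 * 34.0 / 241
= 1.0440

1.0440


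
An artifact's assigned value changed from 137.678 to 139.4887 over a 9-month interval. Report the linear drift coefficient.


rate = (v2 - v1) / months
= (139.4887 - 137.678) / 9
= 1.8107 / 9
= 0.2012

0.2012


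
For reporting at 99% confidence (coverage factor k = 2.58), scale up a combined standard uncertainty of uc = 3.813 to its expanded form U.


U = k * uc
U = 2.58 * 3.813
U = 9.8375

9.8375


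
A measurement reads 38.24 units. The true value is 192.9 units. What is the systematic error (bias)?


Systematic error = measured - true
= 38.24 - 192.9
= -154.6600

-154.6600


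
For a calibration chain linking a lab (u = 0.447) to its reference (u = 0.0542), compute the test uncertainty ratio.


TUR = u_lab / u_ref
= 0.447 / 0.0542
= 8.2472

8.2472


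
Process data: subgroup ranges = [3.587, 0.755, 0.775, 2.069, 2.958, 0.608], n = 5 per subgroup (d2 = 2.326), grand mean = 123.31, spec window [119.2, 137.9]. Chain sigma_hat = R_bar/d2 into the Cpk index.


R_bar = (3.587 + 0.755 + 0.775 + 2.069 + 2.958 + 0.608) / 6 = 1.792
sigma = R_bar / d2 = 1.792 / 2.326 = 0.77042132
Cp = (USL - LSL)/(6*sigma) = (137.9 - 119.2)/(6*0.77042132) = 4.0454
Cpu = (137.9 - 123.31)/(3*0.77042132) = 6.3126
Cpl = (123.31 - 119.2)/(3*0.77042132) = 1.7782
Cpk = min(Cpu, Cpl) = 1.7782

1.7782


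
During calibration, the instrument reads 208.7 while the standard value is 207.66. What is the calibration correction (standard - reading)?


Correction = standard - reading
= 207.66 - 208.7
= -1.0400

-1.0400


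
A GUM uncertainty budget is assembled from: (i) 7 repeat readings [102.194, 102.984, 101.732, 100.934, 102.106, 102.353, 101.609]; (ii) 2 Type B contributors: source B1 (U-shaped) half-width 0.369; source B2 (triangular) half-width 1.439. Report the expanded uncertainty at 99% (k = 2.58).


mean = (102.194 + 102.984 + 101.732 + 100.934 + 102.106 + 102.353 + 101.609) / 7 = 101.9874286
s = sqrt(sum((x - mean)^2)/(n-1)) = 0.64571559
u_A = s / sqrt(n) = 0.64571559 / sqrt(7) = 0.24405755
u_B1 = 0.369 / sqrt(2) = 0.2609224
u_B2 = 1.439 / sqrt(6) = 0.58746929
uc = sqrt(0.24405755^2 + 0.2609224^2 + 0.58746929^2) = 0.68757891
U = k * uc = 2.58 * 0.68757891
U = 1.7740

1.7740


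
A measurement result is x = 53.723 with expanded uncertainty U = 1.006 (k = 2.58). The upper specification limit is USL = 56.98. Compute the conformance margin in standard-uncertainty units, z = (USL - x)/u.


u = U / k = 1.006 / 2.58 = 0.38992248
margin = |USL - x| = |56.98 - 53.723| = 3.257
z = margin / u = 3.257 / 0.38992248
z = 8.3529

8.3529


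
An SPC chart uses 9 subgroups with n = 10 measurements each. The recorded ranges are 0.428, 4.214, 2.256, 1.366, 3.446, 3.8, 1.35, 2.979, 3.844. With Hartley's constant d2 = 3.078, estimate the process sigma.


R_bar = (0.428 + 4.214 + 2.256 + 1.366 + 3.446 + 3.8 + 1.35 + 2.979 + 3.844) / 9
R_bar = 23.683 / 9 = 2.6314444
sigma_hat = R_bar / d2 = 2.6314444 / 3.078 = 0.8549

0.8549


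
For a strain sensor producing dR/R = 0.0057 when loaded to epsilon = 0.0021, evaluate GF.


GF = (dR/R) / epsilon
= 0.0057 / 0.0021
= 2.7143

2.7143


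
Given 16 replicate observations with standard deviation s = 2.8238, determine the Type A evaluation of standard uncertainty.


u_A = s / sqrt(n)
u_A = 2.8238 / sqrt(16)
u_A = 2.8238 / 4
u_A = 0.7059

0.7059


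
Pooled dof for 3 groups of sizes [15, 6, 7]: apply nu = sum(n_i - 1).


nu = sum_i (n_i - 1)
nu = ((15 - 1) + (6 - 1) + (7 - 1))
nu = 14 + 5 + 6
nu = 25

25


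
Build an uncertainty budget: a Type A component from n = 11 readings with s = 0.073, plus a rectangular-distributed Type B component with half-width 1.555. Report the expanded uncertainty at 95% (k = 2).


u_A = s / sqrt(n) = 0.073 / sqrt(11) = 0.022010328
u_B = half_width / sqrt(3) = 1.555 / sqrt(3) = 0.89777967
uc = sqrt(u_A^2 + u_B^2) = sqrt(0.022010328^2 + 0.89777967^2) = 0.89804944
U = k * uc = 2 * 0.89804944
U = 1.7961

1.7961


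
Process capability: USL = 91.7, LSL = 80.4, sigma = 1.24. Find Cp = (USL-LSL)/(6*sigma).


Cp = (USL - LSL) / (6 * sigma)
= (91.7 - 80.4) / (6 * 1.24)
= 11.3000 / 7.4400
= 1.5188

1.5188


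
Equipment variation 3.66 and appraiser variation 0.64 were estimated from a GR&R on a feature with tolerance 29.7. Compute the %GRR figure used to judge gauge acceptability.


GRR = sqrt(EV^2 + AV^2) = sqrt(3.66^2 + 0.64^2) = 3.715535
%GRR = GRR / tol * 100 = 3.715535 / 29.7 * 100
%GRR = 12.5102

12.5102


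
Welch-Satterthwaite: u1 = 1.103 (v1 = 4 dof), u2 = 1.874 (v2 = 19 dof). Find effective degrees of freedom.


uc = sqrt(u1^2 + u2^2) = sqrt(1.103^2 + 1.874^2) = 2.174508
v_eff = uc^4 / (u1^4/v1 + u2^4/v2)
= 2.174508^4 / (1.103^4/4 + 1.874^4/19)
= 22.358571 / 1.019154
v_eff = 21.9384

21.9384


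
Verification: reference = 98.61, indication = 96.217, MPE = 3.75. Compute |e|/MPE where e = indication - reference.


e = indication - reference = 96.217 - 98.61 = -2.3930
|e| = 2.3930
ratio = |e| / MPE = 2.3930 / 3.75
ratio = 0.6381

0.6381


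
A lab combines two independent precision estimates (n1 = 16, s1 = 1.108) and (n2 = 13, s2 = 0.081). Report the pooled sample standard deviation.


s_p = sqrt(((n1-1)*s1^2 + (n2-1)*s2^2) / (n1+n2-2))
numerator = (16-1)*1.108^2 + (13-1)*0.081^2 = 18.41496 + 0.078732 = 18.493692
denominator = 16 + 13 - 2 = 27
s_p^2 = 18.493692 / 27 = 0.68495156
s_p = sqrt(0.68495156) = 0.8276

0.8276


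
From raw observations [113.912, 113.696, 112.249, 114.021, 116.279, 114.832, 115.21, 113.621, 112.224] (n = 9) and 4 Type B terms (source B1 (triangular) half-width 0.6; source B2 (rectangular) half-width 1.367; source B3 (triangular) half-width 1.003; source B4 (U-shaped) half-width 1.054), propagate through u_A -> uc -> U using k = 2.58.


mean = (113.912 + 113.696 + 112.249 + 114.021 + 116.279 + 114.832 + 115.21 + 113.621 + 112.224) / 9 = 114.0048889
s = sqrt(sum((x - mean)^2)/(n-1)) = 1.3140761
u_A = s / sqrt(n) = 1.3140761 / sqrt(9) = 0.43802537
u_B1 = 0.6 / sqrt(6) = 0.24494897
u_B2 = 1.367 / sqrt(3) = 0.78923782
u_B3 = 1.003 / sqrt(6) = 0.40947304
u_B4 = 1.054 / sqrt(2) = 0.74529055
uc = sqrt(0.43802537^2 + 0.24494897^2 + 0.78923782^2 + 0.40947304^2 + 0.74529055^2) = 1.2640762
U = k * uc = 2.58 * 1.2640762
U = 3.2613

3.2613


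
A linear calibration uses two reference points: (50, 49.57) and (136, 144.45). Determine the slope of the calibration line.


slope = (y2 - y1) / (x2 - x1)
= (144.45 - 49.57) / (136 - 50)
= 94.8800 / 86
= 1.1033

1.1033


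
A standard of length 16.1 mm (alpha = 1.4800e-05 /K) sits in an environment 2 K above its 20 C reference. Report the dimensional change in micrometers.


dL = L * alpha * dT
= 16.1 * 1.4800e-05 * 2
= 4.7660000e-04 mm
dL_um = 4.7660000e-04 * 1000 = 0.4766 um

0.4766


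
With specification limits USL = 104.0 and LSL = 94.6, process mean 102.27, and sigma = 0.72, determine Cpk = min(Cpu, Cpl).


Cpu = (USL - mean) / (3*sigma) = (104.0 - 102.27) / (3*0.72) = 0.8009
Cpl = (mean - LSL) / (3*sigma) = (102.27 - 94.6) / (3*0.72) = 3.5509
Cpk = min(Cpu, Cpl) = 0.8009

0.8009


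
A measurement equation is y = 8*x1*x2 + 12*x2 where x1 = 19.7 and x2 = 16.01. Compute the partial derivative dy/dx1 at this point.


y = 8*x1*x2 + 12*x2
dy/dx1 = 8*x2
Evaluate at x2 = 16.01: c1 = 8 * 16.01
c1 = 128.0800

128.0800


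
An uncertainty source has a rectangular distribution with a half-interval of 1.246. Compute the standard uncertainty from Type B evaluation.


u_B = half_width / sqrt(3)
u_B = 1.246 / 1.7320508
u_B = 0.7194

0.7194


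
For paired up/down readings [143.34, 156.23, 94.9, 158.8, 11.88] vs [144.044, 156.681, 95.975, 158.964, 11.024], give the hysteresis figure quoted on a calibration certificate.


|143.34 - 144.044| = 0.7040
|156.23 - 156.681| = 0.4510
|94.9 - 95.975| = 1.0750
|158.8 - 158.964| = 0.1640
|11.88 - 11.024| = 0.8560
hysteresis = max(diffs) = 1.0750

1.0750


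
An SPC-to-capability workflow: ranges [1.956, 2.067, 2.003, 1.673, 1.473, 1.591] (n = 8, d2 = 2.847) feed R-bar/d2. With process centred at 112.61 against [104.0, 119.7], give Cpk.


R_bar = (1.956 + 2.067 + 2.003 + 1.673 + 1.473 + 1.591) / 6 = 1.7938333
sigma = R_bar / d2 = 1.7938333 / 2.847 = 0.63007843
Cp = (USL - LSL)/(6*sigma) = (119.7 - 104.0)/(6*0.63007843) = 4.1529
Cpu = (119.7 - 112.61)/(3*0.63007843) = 3.7509
Cpl = (112.61 - 104.0)/(3*0.63007843) = 4.5550
Cpk = min(Cpu, Cpl) = 3.7509

3.7509


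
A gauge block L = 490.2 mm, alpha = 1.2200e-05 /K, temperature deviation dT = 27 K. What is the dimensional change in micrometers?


dL = L * alpha * dT
= 490.2 * 1.2200e-05 * 27
= 0.1614719 mm
dL_um = 0.1614719 * 1000 = 161.4719 um

161.4719


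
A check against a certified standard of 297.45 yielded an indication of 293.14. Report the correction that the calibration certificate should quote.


Correction = standard - reading
= 297.45 - 293.14
= 4.3100

4.3100


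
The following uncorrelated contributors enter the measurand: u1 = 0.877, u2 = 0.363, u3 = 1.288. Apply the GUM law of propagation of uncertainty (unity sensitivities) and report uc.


uc = sqrt(0.877^2 + 0.363^2 + 1.288^2)
uc = sqrt(2.559842)
uc = 1.6000

1.6000


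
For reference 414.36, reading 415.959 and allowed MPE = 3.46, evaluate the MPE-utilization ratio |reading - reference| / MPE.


e = indication - reference = 415.959 - 414.36 = 1.5990
|e| = 1.5990
ratio = |e| / MPE = 1.5990 / 3.46
ratio = 0.4621

0.4621


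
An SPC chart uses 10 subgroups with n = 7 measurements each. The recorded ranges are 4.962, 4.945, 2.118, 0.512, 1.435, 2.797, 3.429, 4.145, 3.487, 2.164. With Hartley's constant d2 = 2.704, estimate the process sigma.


R_bar = (4.962 + 4.945 + 2.118 + 0.512 + 1.435 + 2.797 + 3.429 + 4.145 + 3.487 + 2.164) / 10
R_bar = 29.994 / 10 = 2.9994
sigma_hat = R_bar / d2 = 2.9994 / 2.704 = 1.1092

1.1092


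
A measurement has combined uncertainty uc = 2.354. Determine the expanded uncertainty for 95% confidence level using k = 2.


U = k * uc
U = 2 * 2.354
U = 4.7080

4.7080


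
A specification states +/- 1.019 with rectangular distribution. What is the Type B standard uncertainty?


u_B = half_width / sqrt(3)
u_B = 1.019 / 1.7320508
u_B = 0.5883

0.5883


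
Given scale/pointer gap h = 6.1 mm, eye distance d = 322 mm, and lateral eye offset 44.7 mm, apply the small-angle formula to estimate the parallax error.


error = h * offset / d
= 6.1 * 44.7 / 322
= 0.8468

0.8468


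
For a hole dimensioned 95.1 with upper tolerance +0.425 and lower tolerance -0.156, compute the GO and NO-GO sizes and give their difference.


GO = nominal - lower_tol (smallest hole = maximum material condition)
GO = 95.1 - 0.156 = 94.944
NO-GO = nominal + upper_tol (largest hole = least material condition)
NO-GO = 95.1 + 0.425 = 95.525
spread = NO-GO - GO = 95.525 - 94.944 = 0.5810

0.5810


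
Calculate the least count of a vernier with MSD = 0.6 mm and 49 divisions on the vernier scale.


LC = MSD / n_div
= 0.6 / 49
= 0.0122

0.0122


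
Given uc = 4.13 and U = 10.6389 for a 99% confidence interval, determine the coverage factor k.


k = U / uc
k = 10.6389 / 4.13
k = 2.576

2.576


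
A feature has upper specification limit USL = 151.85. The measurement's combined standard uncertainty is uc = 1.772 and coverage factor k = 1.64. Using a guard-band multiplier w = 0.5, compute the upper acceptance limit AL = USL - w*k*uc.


U = k * uc = 1.64 * 1.772 = 2.90608
guard band g = w * U = 0.5 * 2.90608 = 1.45304
AL = USL - g = 151.85 - 1.45304
AL = 150.3970

150.3970


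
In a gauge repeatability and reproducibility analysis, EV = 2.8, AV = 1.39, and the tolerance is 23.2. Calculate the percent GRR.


GRR = sqrt(EV^2 + AV^2) = sqrt(2.8^2 + 1.39^2) = 3.1260358
%GRR = GRR / tol * 100 = 3.1260358 / 23.2 * 100
%GRR = 13.4743

13.4743


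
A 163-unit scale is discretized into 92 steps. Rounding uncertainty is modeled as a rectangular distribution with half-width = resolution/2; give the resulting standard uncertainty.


resolution = range / divisions
resolution = 163 / 92 = 1.7717391
u_res = resolution / (2*sqrt(3))
u_res = 1.7717391 / 3.4641016
u_res = 0.5115

0.5115


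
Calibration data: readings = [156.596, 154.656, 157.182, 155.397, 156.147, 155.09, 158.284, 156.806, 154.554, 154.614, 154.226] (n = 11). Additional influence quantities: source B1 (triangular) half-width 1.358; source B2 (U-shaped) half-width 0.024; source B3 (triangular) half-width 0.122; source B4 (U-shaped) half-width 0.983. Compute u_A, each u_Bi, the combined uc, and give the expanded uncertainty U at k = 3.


mean = (156.596 + 154.656 + 157.182 + 155.397 + 156.147 + 155.09 + 158.284 + 156.806 + 154.554 + 154.614 + 154.226) / 11 = 155.7774545
s = sqrt(sum((x - mean)^2)/(n-1)) = 1.3134871
u_A = s / sqrt(n) = 1.3134871 / sqrt(11) = 0.39603126
u_B1 = 1.358 / sqrt(6) = 0.55440118
u_B2 = 0.024 / sqrt(2) = 0.016970563
u_B3 = 0.122 / sqrt(6) = 0.049806291
u_B4 = 0.983 / sqrt(2) = 0.69508597
uc = sqrt(0.39603126^2 + 0.55440118^2 + 0.016970563^2 + 0.049806291^2 + 0.69508597^2) = 0.97473822
U = k * uc = 3 * 0.97473822
U = 2.9242

2.9242


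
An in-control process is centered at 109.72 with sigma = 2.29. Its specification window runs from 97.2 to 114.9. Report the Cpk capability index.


Cpu = (USL - mean) / (3*sigma) = (114.9 - 109.72) / (3*2.29) = 0.7540
Cpl = (mean - LSL) / (3*sigma) = (109.72 - 97.2) / (3*2.29) = 1.8224
Cpk = min(Cpu, Cpl) = 0.7540

0.7540


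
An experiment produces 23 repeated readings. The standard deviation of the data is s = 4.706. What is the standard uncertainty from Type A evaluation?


u_A = s / sqrt(n)
u_A = 4.706 / sqrt(23)
u_A = 4.706 / 4.7958315
u_A = 0.9813

0.9813


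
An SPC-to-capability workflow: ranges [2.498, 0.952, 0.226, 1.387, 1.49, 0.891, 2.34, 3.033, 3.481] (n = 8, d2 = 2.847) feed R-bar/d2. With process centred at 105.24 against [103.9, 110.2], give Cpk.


R_bar = (2.498 + 0.952 + 0.226 + 1.387 + 1.49 + 0.891 + 2.34 + 3.033 + 3.481) / 9 = 1.8108889
sigma = R_bar / d2 = 1.8108889 / 2.847 = 0.63606916
Cp = (USL - LSL)/(6*sigma) = (110.2 - 103.9)/(6*0.63606916) = 1.6508
Cpu = (110.2 - 105.24)/(3*0.63606916) = 2.5993
Cpl = (105.24 - 103.9)/(3*0.63606916) = 0.7022
Cpk = min(Cpu, Cpl) = 0.7022

0.7022


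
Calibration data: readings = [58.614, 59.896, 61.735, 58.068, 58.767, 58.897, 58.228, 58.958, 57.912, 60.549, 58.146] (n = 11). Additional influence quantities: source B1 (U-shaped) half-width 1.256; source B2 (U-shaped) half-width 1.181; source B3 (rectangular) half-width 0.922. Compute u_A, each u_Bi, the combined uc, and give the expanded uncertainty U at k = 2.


mean = (58.614 + 59.896 + 61.735 + 58.068 + 58.767 + 58.897 + 58.228 + 58.958 + 57.912 + 60.549 + 58.146) / 11 = 59.07
s = sqrt(sum((x - mean)^2)/(n-1)) = 1.1925547
u_A = s / sqrt(n) = 1.1925547 / sqrt(11) = 0.35956877
u_B1 = 1.256 / sqrt(2) = 0.88812612
u_B2 = 1.181 / sqrt(2) = 0.83509311
u_B3 = 0.922 / sqrt(3) = 0.53231695
uc = sqrt(0.35956877^2 + 0.88812612^2 + 0.83509311^2 + 0.53231695^2) = 1.3779694
U = k * uc = 2 * 1.3779694
U = 2.7559

2.7559


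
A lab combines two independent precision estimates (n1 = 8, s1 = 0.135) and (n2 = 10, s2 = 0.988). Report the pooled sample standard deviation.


s_p = sqrt(((n1-1)*s1^2 + (n2-1)*s2^2) / (n1+n2-2))
numerator = (8-1)*0.135^2 + (10-1)*0.988^2 = 0.127575 + 8.785296 = 8.912871
denominator = 8 + 10 - 2 = 16
s_p^2 = 8.912871 / 16 = 0.55705444
s_p = sqrt(0.55705444) = 0.7464

0.7464


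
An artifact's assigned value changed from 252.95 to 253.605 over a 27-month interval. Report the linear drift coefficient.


rate = (v2 - v1) / months
= (253.605 - 252.95) / 27
= 0.6550 / 27
= 0.0243

0.0243


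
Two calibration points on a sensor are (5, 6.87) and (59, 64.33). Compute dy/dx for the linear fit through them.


slope = (y2 - y1) / (x2 - x1)
= (64.33 - 6.87) / (59 - 5)
= 57.4600 / 54
= 1.0641

1.0641


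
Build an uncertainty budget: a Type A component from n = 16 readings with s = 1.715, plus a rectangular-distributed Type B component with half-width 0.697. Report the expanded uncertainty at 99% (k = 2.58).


u_A = s / sqrt(n) = 1.715 / sqrt(16) = 0.42875
u_B = half_width / sqrt(3) = 0.697 / sqrt(3) = 0.40241314
uc = sqrt(u_A^2 + u_B^2) = sqrt(0.42875^2 + 0.40241314^2) = 0.58801607
U = k * uc = 2.58 * 0.58801607
U = 1.5171

1.5171


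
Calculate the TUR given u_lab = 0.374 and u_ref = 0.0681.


TUR = u_lab / u_ref
= 0.374 / 0.0681
= 5.4919

5.4919


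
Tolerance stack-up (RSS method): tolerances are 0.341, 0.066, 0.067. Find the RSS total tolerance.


RSS = sqrt(0.341^2 + 0.066^2 + 0.067^2)
= sqrt(0.125126)
= 0.3537

0.3537


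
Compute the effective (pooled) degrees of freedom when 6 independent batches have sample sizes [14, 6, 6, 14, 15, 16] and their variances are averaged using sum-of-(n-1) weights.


nu = sum_i (n_i - 1)
nu = ((14 - 1) + (6 - 1) + (6 - 1) + (14 - 1) + (15 - 1) + (16 - 1))
nu = 13 + 5 + 5 + 13 + 14 + 15
nu = 65

65


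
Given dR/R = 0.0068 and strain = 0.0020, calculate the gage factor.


GF = (dR/R) / epsilon
= 0.0068 / 0.0020
= 3.4000

3.4000


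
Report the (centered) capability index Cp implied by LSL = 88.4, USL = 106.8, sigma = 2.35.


Cp = (USL - LSL) / (6 * sigma)
= (106.8 - 88.4) / (6 * 2.35)
= 18.4000 / 14.1000
= 1.3050

1.3050


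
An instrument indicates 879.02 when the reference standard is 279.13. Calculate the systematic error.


Systematic error = measured - true
= 879.02 - 279.13
= 599.8900

599.8900


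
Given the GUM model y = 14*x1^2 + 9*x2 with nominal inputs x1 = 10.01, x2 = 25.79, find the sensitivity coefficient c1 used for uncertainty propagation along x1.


y = 14*x1^2 + 9*x2
dy/dx1 = 2*14*x1
Evaluate at x1 = 10.01: c1 = 28 * 10.01
c1 = 280.2800

280.2800
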